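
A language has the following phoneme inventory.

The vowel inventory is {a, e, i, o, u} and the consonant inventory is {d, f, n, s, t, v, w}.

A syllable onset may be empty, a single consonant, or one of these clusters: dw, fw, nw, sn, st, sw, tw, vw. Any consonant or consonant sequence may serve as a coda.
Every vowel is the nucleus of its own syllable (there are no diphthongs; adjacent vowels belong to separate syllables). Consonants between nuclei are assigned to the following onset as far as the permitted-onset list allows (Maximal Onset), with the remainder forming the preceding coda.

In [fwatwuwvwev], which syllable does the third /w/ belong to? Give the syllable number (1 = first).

Vowels present: a, u, e; each is a nucleus, giving 3 syllables.
V1 /a/ – V2 /u/: /tw/ is a licit onset in full, so it all attaches to the next syllable.
V2 /u/ – V3 /e/: cluster /wvw/ — the longest permitted-onset suffix is /vw/; onset = /vw/, preceding coda = /w/.
So the parse is fwa.twuw.vwev.
The third /w/ is in the coda of syllable 2 (/twuw/).

2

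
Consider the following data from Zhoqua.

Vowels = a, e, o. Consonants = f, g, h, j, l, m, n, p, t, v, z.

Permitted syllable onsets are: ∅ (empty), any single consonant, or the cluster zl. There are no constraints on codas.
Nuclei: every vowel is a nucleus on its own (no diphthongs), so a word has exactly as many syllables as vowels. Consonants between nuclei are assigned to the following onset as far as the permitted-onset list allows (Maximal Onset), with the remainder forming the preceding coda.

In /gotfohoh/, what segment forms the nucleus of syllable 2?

o

The vowels are o, o, o — 3 nuclei, so 3 syllables.
The second nucleus (vowel 2 from the left) is /o/.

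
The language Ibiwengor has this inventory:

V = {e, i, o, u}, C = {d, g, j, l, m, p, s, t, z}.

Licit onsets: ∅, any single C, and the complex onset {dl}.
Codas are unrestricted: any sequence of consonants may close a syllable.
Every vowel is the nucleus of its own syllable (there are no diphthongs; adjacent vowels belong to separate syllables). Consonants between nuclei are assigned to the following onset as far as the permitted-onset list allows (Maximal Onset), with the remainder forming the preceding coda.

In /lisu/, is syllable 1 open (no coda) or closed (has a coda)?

The vowels are i, u — 2 nuclei, so 2 syllables.
/i…u/ gap (V1→V2): /s/ → onset of the next syllable (single consonants are always licit onsets).
Syllabification: li.su.
Syllable 1 is /li/; it ends in its nucleus with no coda, so it is open.

open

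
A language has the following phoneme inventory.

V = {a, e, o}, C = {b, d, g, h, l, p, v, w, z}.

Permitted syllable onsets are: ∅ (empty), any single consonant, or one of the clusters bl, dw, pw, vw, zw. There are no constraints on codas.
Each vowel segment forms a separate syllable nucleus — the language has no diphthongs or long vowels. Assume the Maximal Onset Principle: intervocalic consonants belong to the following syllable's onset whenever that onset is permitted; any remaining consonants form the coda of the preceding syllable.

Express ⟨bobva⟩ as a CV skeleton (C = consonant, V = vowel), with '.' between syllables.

Nuclei (vowels): o, a → 2 syllables.
Between /o/ (V1) and /a/ (V2): /bv/ — longest licit onset from the right is /v/, leaving /b/ as coda.
So the parse is bob.va.
Mapping each syllable to C/V: /bob/ → CVC, /va/ → CV.

CVC.CV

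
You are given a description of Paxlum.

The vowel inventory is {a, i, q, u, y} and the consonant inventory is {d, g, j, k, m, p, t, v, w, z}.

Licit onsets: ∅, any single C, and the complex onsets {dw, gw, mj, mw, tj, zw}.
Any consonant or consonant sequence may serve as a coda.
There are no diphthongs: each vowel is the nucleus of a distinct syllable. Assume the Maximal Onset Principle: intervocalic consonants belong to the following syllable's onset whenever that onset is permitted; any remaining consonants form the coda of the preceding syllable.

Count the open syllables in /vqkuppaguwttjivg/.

2

The vowels are q, u, a, u, i — 5 nuclei, so 5 syllables.
σ1/σ2 boundary: /k/ is a single consonant, so it becomes the next onset.
σ2/σ3 boundary: /pp/ splits as /p/ + /p/ (/p/ is the longest suffix that is a licit onset).
σ3/σ4 boundary: just /g/ — single C goes to the following onset.
σ4/σ5 boundary: /wttj/; trying suffixes from longest down, /tj/ is the first permitted one, so coda /wt/ | onset /tj/.
So the parse is vq.kup.pa.guwt.tjivg.
Classifying each syllable: /vq/ (open), /kup/ (closed), /pa/ (open), /guwt/ (closed), /tjivg/ (closed).
Open syllables: 2.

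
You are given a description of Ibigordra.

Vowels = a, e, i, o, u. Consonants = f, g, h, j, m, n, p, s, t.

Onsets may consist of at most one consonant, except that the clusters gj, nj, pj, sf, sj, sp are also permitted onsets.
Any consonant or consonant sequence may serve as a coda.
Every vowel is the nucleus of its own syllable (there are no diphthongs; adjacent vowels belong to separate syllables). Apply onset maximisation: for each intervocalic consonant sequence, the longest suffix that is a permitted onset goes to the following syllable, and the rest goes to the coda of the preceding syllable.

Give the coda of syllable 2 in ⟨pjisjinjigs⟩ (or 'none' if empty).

none

Vowels present: i, i, i; each is a nucleus, giving 3 syllables.
/i…i/ gap (V1→V2): /sj/ is a licit onset in full, so it all attaches to the next syllable.
/i…i/ gap (V2→V3): /nj/ is a licit onset in full, so it all attaches to the next syllable.
Result: pji.sji.njigs.
Syllable 2 is /sji/: onset /sj/, nucleus /i/, coda ∅.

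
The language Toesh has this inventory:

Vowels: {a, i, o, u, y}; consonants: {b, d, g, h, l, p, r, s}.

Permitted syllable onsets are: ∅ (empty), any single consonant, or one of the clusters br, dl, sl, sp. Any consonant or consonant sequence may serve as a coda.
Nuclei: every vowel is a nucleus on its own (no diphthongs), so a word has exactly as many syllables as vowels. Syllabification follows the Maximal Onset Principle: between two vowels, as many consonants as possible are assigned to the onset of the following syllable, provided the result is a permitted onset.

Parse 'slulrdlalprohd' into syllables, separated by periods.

Vowels present: u, a, o; each is a nucleus, giving 3 syllables.
V1 /u/ – V2 /a/: cluster /lrdl/ — the longest permitted-onset suffix is /dl/; onset = /dl/, preceding coda = /lr/.
V2 /a/ – V3 /o/: cluster /lpr/ — the longest permitted-onset suffix is /r/; onset = /r/, preceding coda = /lp/.

slulr.dlalp.rohd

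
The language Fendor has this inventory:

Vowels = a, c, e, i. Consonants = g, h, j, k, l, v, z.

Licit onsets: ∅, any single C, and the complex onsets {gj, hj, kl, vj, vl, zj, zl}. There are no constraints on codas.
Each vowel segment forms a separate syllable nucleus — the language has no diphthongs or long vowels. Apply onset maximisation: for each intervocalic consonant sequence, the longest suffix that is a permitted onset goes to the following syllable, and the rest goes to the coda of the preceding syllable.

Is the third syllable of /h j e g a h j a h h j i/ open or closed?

closed

Nuclei (vowels): e, a, a, i → 4 syllables.
V1 /e/ – V2 /a/: /g/ → onset of the next syllable (single consonants are always licit onsets).
V2 /a/ – V3 /a/: cluster /hj/ — /hj/ is itself a permitted onset, so the whole cluster goes right; preceding coda = ∅.
V3 /a/ – V4 /i/: cluster /hhj/ — the longest permitted-onset suffix is /hj/; onset = /hj/, preceding coda = /h/.
So the parse is hje.ga.hjah.hji.
Syllable 3 is /hjah/ with coda /h/, so it is closed.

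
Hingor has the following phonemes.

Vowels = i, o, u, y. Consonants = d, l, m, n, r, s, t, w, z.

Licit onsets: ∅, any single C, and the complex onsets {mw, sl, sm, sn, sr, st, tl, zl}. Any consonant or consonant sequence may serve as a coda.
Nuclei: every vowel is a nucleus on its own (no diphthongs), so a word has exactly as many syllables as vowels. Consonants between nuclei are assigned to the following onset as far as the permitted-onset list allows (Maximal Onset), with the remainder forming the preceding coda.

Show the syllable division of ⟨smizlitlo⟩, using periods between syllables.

smi.zli.tlo

Vowels present: i, i, o; each is a nucleus, giving 3 syllables.
/i…i/ gap (V1→V2): /zl/ is a licit onset in full, so it all attaches to the next syllable.
/i…o/ gap (V2→V3): cluster /tl/ — /tl/ is itself a permitted onset, so the whole cluster goes right; preceding coda = ∅.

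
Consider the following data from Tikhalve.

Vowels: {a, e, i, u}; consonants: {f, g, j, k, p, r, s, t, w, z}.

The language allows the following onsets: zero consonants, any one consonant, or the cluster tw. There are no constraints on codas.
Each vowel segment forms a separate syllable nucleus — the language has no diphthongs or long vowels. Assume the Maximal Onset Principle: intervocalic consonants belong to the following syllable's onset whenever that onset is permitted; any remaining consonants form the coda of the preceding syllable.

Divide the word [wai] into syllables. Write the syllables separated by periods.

wa.i

Nuclei (vowels): a, i → 2 syllables.
Between /a/ (V1) and /i/ (V2): no consonants, so the boundary falls immediately after /a/.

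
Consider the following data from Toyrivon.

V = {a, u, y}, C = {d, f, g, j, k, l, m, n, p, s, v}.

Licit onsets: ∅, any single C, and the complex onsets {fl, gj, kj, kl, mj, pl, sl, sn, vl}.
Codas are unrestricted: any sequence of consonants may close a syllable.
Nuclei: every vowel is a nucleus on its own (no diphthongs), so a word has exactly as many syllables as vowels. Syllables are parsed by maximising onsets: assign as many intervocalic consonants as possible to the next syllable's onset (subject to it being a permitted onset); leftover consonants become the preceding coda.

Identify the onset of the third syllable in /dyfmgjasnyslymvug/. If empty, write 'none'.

Vowels present: y, a, y, y, u; each is a nucleus, giving 5 syllables.
σ1/σ2 boundary: /fmgj/ — longest licit onset from the right is /gj/, leaving /fm/ as coda.
σ2/σ3 boundary: /sn/ is a licit onset in full, so it all attaches to the next syllable.
σ3/σ4 boundary: cluster /sl/ — /sl/ is itself a permitted onset, so the whole cluster goes right; preceding coda = ∅.
σ4/σ5 boundary: /mv/ — longest licit onset from the right is /v/, leaving /m/ as coda.
Putting it together: dyfm.gja.sny.slym.vug.
Syllable 3 is /sny/: onset /sn/, nucleus /y/, coda ∅.

sn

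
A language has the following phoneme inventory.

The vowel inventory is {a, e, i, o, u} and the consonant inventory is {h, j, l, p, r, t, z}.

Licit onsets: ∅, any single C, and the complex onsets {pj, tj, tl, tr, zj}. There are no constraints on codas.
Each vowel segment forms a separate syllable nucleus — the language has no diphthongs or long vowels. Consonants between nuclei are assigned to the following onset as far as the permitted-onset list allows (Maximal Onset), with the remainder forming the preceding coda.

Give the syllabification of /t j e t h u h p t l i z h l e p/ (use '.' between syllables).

tjet.huhp.tlizh.lep

Vowels present: e, u, i, e; each is a nucleus, giving 4 syllables.
σ1/σ2 boundary: /th/ splits as /t/ + /h/ (/h/ is the longest suffix that is a licit onset).
σ2/σ3 boundary: /hptl/; trying suffixes from longest down, /tl/ is the first permitted one, so coda /hp/ | onset /tl/.
σ3/σ4 boundary: /zhl/ splits as /zh/ + /l/ (/l/ is the longest suffix that is a licit onset).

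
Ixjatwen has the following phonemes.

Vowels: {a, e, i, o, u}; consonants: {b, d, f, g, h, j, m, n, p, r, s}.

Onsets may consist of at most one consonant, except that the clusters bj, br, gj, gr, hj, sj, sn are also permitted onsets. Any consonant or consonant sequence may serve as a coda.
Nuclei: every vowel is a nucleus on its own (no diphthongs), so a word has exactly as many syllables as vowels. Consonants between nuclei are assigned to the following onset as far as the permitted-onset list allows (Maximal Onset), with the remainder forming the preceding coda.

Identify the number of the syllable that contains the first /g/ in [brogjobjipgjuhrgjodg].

Vowels present: o, o, i, u, o; each is a nucleus, giving 5 syllables.
σ1/σ2 boundary: /gj/ — entire cluster is a permitted onset → onset /gj/, coda ∅.
σ2/σ3 boundary: cluster /bj/ — /bj/ is itself a permitted onset, so the whole cluster goes right; preceding coda = ∅.
σ3/σ4 boundary: /pgj/ splits as /p/ + /gj/ (/gj/ is the longest suffix that is a licit onset).
σ4/σ5 boundary: /hrgj/; trying suffixes from longest down, /gj/ is the first permitted one, so coda /hr/ | onset /gj/.
Syllabification: bro.gjo.bjip.gjuhr.gjodg.
The first /g/ is in the onset of syllable 2 (/gjo/).

2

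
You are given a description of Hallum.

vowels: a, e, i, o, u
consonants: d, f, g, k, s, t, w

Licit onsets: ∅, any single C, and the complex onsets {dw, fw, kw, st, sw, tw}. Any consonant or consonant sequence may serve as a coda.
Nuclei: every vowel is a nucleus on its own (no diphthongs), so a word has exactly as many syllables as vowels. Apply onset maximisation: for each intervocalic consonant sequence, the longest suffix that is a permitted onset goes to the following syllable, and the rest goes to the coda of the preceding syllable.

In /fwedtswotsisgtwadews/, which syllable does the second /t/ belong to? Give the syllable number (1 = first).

Vowels present: e, o, i, a, e; each is a nucleus, giving 5 syllables.
Between /e/ (V1) and /o/ (V2): /dtsw/; trying suffixes from longest down, /sw/ is the first permitted one, so coda /dt/ | onset /sw/.
Between /o/ (V2) and /i/ (V3): /ts/ splits as /t/ + /s/ (/s/ is the longest suffix that is a licit onset).
Between /i/ (V3) and /a/ (V4): /sgtw/ — longest licit onset from the right is /tw/, leaving /sg/ as coda.
Between /a/ (V4) and /e/ (V5): /d/ → onset of the next syllable (single consonants are always licit onsets).
Syllabification: fwedt.swot.sisg.twa.dews.
The second /t/ is in the coda of syllable 2 (/swot/).

2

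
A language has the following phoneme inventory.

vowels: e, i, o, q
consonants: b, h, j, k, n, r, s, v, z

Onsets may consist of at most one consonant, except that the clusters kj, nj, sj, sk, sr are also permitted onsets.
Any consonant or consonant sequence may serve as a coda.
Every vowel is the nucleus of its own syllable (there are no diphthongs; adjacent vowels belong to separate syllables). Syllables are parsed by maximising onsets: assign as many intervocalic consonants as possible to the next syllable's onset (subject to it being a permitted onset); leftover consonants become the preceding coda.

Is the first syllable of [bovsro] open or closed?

closed

Nuclei (vowels): o, o → 2 syllables.
V1 /o/ – V2 /o/: /vsr/; trying suffixes from longest down, /sr/ is the first permitted one, so coda /v/ | onset /sr/.
So the parse is bov.sro.
Syllable 1 is /bov/ with coda /v/, so it is closed.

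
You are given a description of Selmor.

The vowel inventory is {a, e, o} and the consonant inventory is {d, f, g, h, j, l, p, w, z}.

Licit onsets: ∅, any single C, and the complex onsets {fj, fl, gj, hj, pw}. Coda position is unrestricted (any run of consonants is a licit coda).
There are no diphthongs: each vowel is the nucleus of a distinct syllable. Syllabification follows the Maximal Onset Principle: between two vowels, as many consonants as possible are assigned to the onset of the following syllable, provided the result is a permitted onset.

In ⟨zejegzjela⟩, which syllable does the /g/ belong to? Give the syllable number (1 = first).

2

The vowels are e, e, e, a — 4 nuclei, so 4 syllables.
/e…e/ gap (V1→V2): /j/ → onset of the next syllable (single consonants are always licit onsets).
/e…e/ gap (V2→V3): /gzj/ splits as /gz/ + /j/ (/j/ is the longest suffix that is a licit onset).
/e…a/ gap (V3→V4): /l/ is a single consonant, so it becomes the next onset.
So the parse is ze.jegz.je.la.
The /g/ is in the coda of syllable 2 (/jegz/).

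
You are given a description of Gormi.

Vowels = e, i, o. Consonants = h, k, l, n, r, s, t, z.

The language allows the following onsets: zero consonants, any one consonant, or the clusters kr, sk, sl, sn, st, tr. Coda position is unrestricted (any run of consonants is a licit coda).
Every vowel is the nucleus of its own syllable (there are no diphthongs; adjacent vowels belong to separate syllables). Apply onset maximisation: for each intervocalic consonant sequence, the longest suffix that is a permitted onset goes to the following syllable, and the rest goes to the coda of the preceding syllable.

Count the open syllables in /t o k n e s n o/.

Vowels present: o, e, o; each is a nucleus, giving 3 syllables.
σ1/σ2 boundary: /kn/; trying suffixes from longest down, /n/ is the first permitted one, so coda /k/ | onset /n/.
σ2/σ3 boundary: /sn/ — entire cluster is a permitted onset → onset /sn/, coda ∅.
Putting it together: tok.ne.sno.
Classifying each syllable: /tok/ (closed), /ne/ (open), /sno/ (open).
Open syllables: 2.

2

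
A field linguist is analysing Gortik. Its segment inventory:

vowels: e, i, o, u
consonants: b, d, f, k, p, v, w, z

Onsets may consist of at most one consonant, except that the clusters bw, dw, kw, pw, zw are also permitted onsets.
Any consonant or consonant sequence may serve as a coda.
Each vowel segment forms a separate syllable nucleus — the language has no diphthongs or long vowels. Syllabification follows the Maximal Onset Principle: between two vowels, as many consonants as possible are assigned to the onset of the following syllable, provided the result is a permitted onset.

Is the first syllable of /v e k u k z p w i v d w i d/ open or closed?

The vowels are e, u, i, i — 4 nuclei, so 4 syllables.
V1 /e/ – V2 /u/: /k/ → onset of the next syllable (single consonants are always licit onsets).
V2 /u/ – V3 /i/: /kzpw/ — longest licit onset from the right is /pw/, leaving /kz/ as coda.
V3 /i/ – V4 /i/: /vdw/; trying suffixes from longest down, /dw/ is the first permitted one, so coda /v/ | onset /dw/.
Result: ve.kukz.pwiv.dwid.
Syllable 1 is /ve/; it ends in its nucleus with no coda, so it is open.

open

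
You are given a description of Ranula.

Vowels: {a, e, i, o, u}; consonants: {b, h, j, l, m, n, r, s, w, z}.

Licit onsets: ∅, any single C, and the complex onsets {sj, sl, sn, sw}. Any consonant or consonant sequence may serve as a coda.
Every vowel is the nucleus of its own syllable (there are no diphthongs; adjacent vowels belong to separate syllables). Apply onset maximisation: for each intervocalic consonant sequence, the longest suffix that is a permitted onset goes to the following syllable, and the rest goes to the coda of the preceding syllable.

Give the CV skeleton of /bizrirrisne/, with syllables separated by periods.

CVC.CVC.CV.CCV

Vowels present: i, i, i, e; each is a nucleus, giving 4 syllables.
/i…i/ gap (V1→V2): /zr/ splits as /z/ + /r/ (/r/ is the longest suffix that is a licit onset).
/i…i/ gap (V2→V3): cluster /rr/ — the longest permitted-onset suffix is /r/; onset = /r/, preceding coda = /r/.
/i…e/ gap (V3→V4): cluster /sn/ — /sn/ is itself a permitted onset, so the whole cluster goes right; preceding coda = ∅.
So the parse is biz.rir.ri.sne.
Mapping each syllable to C/V: /biz/ → CVC, /rir/ → CVC, /ri/ → CV, /sne/ → CCV.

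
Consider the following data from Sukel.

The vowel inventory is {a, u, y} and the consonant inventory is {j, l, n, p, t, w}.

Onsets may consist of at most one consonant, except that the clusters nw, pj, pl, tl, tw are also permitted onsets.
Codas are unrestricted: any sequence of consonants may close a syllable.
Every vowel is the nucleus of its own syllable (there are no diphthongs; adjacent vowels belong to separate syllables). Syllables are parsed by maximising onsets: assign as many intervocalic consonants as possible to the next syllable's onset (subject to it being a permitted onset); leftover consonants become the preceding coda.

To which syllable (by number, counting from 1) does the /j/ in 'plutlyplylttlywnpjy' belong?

5

Vowels present: u, y, y, y, y; each is a nucleus, giving 5 syllables.
Between /u/ (V1) and /y/ (V2): /tl/ is a licit onset in full, so it all attaches to the next syllable.
Between /y/ (V2) and /y/ (V3): /pl/ — entire cluster is a permitted onset → onset /pl/, coda ∅.
Between /y/ (V3) and /y/ (V4): /lttl/ — longest licit onset from the right is /tl/, leaving /lt/ as coda.
Between /y/ (V4) and /y/ (V5): /wnpj/ — longest licit onset from the right is /pj/, leaving /wn/ as coda.
Putting it together: plu.tly.plylt.tlywn.pjy.
The /j/ is in the onset of syllable 5 (/pjy/).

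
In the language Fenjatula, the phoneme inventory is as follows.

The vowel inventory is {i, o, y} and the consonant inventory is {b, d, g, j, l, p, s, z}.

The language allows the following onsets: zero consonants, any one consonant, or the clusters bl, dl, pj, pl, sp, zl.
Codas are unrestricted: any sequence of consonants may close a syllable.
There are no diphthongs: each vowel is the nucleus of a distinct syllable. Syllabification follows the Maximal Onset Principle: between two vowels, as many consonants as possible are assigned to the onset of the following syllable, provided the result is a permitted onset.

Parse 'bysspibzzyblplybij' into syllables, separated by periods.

The vowels are y, i, y, y, i — 5 nuclei, so 5 syllables.
/y…i/ gap (V1→V2): /ssp/ splits as /s/ + /sp/ (/sp/ is the longest suffix that is a licit onset).
/i…y/ gap (V2→V3): /bzz/ splits as /bz/ + /z/ (/z/ is the longest suffix that is a licit onset).
/y…y/ gap (V3→V4): /blpl/ — longest licit onset from the right is /pl/, leaving /bl/ as coda.
/y…i/ gap (V4→V5): /b/ is a single consonant, so it becomes the next onset.

bys.spibz.zybl.ply.bij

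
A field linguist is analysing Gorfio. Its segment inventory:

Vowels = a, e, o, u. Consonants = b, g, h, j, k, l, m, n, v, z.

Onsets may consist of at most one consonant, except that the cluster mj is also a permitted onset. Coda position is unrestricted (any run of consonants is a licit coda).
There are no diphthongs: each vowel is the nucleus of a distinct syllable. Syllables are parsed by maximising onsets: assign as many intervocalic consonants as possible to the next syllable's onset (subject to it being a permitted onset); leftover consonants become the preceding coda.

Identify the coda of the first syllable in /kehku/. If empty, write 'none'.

The vowels are e, u — 2 nuclei, so 2 syllables.
σ1/σ2 boundary: cluster /hk/ — the longest permitted-onset suffix is /k/; onset = /k/, preceding coda = /h/.
Putting it together: keh.ku.
Syllable 1 is /keh/: onset /k/, nucleus /e/, coda /h/.

h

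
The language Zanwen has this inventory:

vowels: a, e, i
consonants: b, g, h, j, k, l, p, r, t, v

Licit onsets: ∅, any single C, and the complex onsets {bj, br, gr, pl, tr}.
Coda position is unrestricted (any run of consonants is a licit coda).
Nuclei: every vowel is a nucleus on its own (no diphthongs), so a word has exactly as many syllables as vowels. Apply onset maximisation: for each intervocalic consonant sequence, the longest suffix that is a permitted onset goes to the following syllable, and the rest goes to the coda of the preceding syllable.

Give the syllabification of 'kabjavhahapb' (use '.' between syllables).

ka.bjav.ha.hapb

Vowels present: a, a, a, a; each is a nucleus, giving 4 syllables.
Between /a/ (V1) and /a/ (V2): cluster /bj/ — /bj/ is itself a permitted onset, so the whole cluster goes right; preceding coda = ∅.
Between /a/ (V2) and /a/ (V3): /vh/ splits as /v/ + /h/ (/h/ is the longest suffix that is a licit onset).
Between /a/ (V3) and /a/ (V4): /h/ → onset of the next syllable (single consonants are always licit onsets).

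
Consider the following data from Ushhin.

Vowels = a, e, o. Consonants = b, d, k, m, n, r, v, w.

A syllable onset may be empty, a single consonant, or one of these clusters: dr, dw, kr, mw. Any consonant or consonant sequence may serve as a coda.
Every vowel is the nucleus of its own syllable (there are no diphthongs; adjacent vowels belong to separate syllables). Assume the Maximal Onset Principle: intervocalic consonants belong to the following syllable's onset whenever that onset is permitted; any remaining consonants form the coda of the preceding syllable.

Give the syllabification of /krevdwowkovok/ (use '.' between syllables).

krev.dwow.ko.vok

Vowels present: e, o, o, o; each is a nucleus, giving 4 syllables.
/e…o/ gap (V1→V2): /vdw/; trying suffixes from longest down, /dw/ is the first permitted one, so coda /v/ | onset /dw/.
/o…o/ gap (V2→V3): /wk/ — longest licit onset from the right is /k/, leaving /w/ as coda.
/o…o/ gap (V3→V4): /v/ → onset of the next syllable (single consonants are always licit onsets).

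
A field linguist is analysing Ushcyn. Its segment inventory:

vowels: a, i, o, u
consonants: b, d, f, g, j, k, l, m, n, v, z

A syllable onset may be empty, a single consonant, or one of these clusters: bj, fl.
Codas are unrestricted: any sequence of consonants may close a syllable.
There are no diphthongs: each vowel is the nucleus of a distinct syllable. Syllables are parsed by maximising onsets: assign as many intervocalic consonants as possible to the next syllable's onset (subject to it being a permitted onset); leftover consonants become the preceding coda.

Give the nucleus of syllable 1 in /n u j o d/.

u

Nuclei (vowels): u, o → 2 syllables.
The first nucleus (vowel 1 from the left) is /u/.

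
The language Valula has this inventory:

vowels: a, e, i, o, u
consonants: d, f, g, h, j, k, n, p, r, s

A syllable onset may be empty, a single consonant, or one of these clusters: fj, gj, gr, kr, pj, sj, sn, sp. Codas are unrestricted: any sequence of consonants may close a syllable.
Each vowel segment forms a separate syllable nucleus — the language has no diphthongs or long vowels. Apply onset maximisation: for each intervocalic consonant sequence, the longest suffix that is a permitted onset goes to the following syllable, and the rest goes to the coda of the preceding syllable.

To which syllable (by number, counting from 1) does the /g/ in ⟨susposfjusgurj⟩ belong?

Nuclei (vowels): u, o, u, u → 4 syllables.
Between /u/ (V1) and /o/ (V2): /sp/ is a licit onset in full, so it all attaches to the next syllable.
Between /o/ (V2) and /u/ (V3): /sfj/ splits as /s/ + /fj/ (/fj/ is the longest suffix that is a licit onset).
Between /u/ (V3) and /u/ (V4): /sg/ — longest licit onset from the right is /g/, leaving /s/ as coda.
Result: su.spos.fjus.gurj.
The /g/ is in the onset of syllable 4 (/gurj/).

4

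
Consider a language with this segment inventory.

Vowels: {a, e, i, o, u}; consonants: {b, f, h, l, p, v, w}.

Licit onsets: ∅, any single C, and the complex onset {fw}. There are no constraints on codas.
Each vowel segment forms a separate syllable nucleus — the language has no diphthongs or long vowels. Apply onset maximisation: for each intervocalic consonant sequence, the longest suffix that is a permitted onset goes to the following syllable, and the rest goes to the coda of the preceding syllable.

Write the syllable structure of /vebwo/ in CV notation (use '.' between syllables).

Vowels present: e, o; each is a nucleus, giving 2 syllables.
/e…o/ gap (V1→V2): cluster /bw/ — the longest permitted-onset suffix is /w/; onset = /w/, preceding coda = /b/.
So the parse is veb.wo.
Mapping each syllable to C/V: /veb/ → CVC, /wo/ → CV.

CVC.CV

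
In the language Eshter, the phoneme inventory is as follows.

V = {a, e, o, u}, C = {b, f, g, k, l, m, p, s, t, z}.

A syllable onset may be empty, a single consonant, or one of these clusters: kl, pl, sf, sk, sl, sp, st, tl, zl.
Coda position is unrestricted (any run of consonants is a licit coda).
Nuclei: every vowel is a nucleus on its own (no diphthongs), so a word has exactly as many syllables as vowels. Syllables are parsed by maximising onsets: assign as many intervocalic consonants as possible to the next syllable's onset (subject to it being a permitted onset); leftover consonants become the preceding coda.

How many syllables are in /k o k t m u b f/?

The vowels are o, u — 2 nuclei, so 2 syllables.

2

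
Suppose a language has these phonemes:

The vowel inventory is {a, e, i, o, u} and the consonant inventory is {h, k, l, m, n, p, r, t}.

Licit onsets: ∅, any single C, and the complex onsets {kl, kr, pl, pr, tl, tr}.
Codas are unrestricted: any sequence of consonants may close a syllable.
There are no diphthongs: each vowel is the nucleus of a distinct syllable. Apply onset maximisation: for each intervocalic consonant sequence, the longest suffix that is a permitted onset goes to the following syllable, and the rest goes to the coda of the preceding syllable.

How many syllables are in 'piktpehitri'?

4

The vowels are i, e, i, i — 4 nuclei, so 4 syllables.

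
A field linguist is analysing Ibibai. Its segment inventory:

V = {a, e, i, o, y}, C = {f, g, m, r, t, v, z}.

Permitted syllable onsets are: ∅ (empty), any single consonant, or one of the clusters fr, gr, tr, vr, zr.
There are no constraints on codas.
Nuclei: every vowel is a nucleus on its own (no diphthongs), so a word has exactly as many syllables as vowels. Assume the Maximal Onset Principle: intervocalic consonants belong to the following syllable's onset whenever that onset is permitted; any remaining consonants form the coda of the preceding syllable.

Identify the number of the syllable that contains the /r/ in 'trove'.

1

The vowels are o, e — 2 nuclei, so 2 syllables.
σ1/σ2 boundary: /v/ → onset of the next syllable (single consonants are always licit onsets).
Syllabification: tro.ve.
The /r/ is in the onset of syllable 1 (/tro/).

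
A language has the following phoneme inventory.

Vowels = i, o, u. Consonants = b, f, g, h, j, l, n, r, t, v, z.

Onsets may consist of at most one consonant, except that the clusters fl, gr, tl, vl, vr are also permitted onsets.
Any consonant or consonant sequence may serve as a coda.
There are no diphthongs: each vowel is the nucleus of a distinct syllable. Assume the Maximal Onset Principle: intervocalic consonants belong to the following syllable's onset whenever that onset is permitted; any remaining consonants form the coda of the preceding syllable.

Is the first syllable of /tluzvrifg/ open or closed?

Vowels present: u, i; each is a nucleus, giving 2 syllables.
/u…i/ gap (V1→V2): /zvr/ — longest licit onset from the right is /vr/, leaving /z/ as coda.
Result: tluz.vrifg.
Syllable 1 is /tluz/ with coda /z/, so it is closed.

closed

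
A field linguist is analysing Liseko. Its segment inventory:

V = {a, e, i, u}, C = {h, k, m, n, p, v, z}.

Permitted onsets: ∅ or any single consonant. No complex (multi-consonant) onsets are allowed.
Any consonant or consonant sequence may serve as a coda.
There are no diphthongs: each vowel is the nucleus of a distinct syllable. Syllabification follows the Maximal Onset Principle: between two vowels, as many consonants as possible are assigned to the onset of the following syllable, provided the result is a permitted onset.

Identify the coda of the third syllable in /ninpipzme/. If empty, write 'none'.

The vowels are i, i, e — 3 nuclei, so 3 syllables.
σ1/σ2 boundary: /np/ splits as /n/ + /p/ (/p/ is the longest suffix that is a licit onset).
σ2/σ3 boundary: /pzm/ — longest licit onset from the right is /m/, leaving /pz/ as coda.
So the parse is nin.pipz.me.
Syllable 3 is /me/: onset /m/, nucleus /e/, coda ∅.

none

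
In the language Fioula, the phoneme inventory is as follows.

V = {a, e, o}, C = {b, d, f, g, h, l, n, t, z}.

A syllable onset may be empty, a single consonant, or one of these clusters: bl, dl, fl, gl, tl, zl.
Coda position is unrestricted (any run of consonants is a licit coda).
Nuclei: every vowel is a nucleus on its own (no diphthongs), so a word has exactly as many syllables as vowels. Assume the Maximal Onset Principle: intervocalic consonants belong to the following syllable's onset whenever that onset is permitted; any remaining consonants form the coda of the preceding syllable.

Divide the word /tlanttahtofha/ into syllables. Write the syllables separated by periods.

The vowels are a, a, o, a — 4 nuclei, so 4 syllables.
Between /a/ (V1) and /a/ (V2): /ntt/ splits as /nt/ + /t/ (/t/ is the longest suffix that is a licit onset).
Between /a/ (V2) and /o/ (V3): /ht/ splits as /h/ + /t/ (/t/ is the longest suffix that is a licit onset).
Between /o/ (V3) and /a/ (V4): cluster /fh/ — the longest permitted-onset suffix is /h/; onset = /h/, preceding coda = /f/.

tlant.tah.tof.ha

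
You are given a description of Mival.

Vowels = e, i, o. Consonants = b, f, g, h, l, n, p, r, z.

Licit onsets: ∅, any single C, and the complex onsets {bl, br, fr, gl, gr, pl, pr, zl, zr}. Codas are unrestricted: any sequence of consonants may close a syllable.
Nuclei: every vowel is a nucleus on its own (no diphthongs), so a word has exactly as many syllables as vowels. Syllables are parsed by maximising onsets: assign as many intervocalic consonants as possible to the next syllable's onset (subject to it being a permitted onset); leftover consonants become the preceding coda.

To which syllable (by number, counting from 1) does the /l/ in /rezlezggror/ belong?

Nuclei (vowels): e, e, o → 3 syllables.
V1 /e/ – V2 /e/: /zl/ is a licit onset in full, so it all attaches to the next syllable.
V2 /e/ – V3 /o/: cluster /zggr/ — the longest permitted-onset suffix is /gr/; onset = /gr/, preceding coda = /zg/.
Putting it together: re.zlezg.gror.
The /l/ is in the onset of syllable 2 (/zlezg/).

2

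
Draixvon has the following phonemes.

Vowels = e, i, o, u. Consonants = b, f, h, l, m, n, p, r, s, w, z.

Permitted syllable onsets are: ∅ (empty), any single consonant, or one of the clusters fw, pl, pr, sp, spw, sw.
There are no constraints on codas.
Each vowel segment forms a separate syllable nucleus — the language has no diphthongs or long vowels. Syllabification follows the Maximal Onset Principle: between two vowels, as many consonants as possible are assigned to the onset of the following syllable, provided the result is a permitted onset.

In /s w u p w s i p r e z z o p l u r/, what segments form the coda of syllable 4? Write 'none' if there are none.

Vowels present: u, i, e, o, u; each is a nucleus, giving 5 syllables.
Between /u/ (V1) and /i/ (V2): /pws/ splits as /pw/ + /s/ (/s/ is the longest suffix that is a licit onset).
Between /i/ (V2) and /e/ (V3): /pr/ is a licit onset in full, so it all attaches to the next syllable.
Between /e/ (V3) and /o/ (V4): cluster /zz/ — the longest permitted-onset suffix is /z/; onset = /z/, preceding coda = /z/.
Between /o/ (V4) and /u/ (V5): /pl/ is a licit onset in full, so it all attaches to the next syllable.
Result: swupw.si.prez.zo.plur.
Syllable 4 is /zo/: onset /z/, nucleus /o/, coda ∅.

none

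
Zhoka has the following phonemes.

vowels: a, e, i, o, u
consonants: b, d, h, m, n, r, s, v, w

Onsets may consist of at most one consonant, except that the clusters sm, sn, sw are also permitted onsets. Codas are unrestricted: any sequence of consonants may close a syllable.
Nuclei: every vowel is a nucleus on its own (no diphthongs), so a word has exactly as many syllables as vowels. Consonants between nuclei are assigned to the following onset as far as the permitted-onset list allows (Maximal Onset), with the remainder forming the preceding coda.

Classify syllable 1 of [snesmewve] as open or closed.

Vowels present: e, e, e; each is a nucleus, giving 3 syllables.
Between /e/ (V1) and /e/ (V2): cluster /sm/ — /sm/ is itself a permitted onset, so the whole cluster goes right; preceding coda = ∅.
Between /e/ (V2) and /e/ (V3): /wv/ splits as /w/ + /v/ (/v/ is the longest suffix that is a licit onset).
Result: sne.smew.ve.
Syllable 1 is /sne/; it ends in its nucleus with no coda, so it is open.

open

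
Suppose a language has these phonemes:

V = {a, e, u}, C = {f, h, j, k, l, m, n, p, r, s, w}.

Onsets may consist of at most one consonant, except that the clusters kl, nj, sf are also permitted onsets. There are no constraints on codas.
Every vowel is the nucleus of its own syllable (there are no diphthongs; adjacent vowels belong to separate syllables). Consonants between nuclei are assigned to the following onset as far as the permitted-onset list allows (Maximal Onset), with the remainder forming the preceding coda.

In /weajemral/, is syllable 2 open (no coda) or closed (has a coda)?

open

Nuclei (vowels): e, a, e, a → 4 syllables.
/e…a/ gap (V1→V2): hiatus — the boundary sits between the two vowels.
/a…e/ gap (V2→V3): just /j/ — single C goes to the following onset.
/e…a/ gap (V3→V4): cluster /mr/ — the longest permitted-onset suffix is /r/; onset = /r/, preceding coda = /m/.
Result: we.a.jem.ral.
Syllable 2 is /a/; it ends in its nucleus with no coda, so it is open.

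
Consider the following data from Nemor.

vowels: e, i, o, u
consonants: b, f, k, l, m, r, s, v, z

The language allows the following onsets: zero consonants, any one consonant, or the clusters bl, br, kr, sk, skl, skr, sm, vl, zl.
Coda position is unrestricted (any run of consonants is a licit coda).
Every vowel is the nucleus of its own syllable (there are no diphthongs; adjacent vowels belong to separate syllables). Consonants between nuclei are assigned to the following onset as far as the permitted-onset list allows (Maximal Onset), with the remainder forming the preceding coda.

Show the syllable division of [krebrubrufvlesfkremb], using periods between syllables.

kre.bru.bruf.vlesf.kremb

Vowels present: e, u, u, e, e; each is a nucleus, giving 5 syllables.
/e…u/ gap (V1→V2): /br/ — entire cluster is a permitted onset → onset /br/, coda ∅.
/u…u/ gap (V2→V3): cluster /br/ — /br/ is itself a permitted onset, so the whole cluster goes right; preceding coda = ∅.
/u…e/ gap (V3→V4): /fvl/ splits as /f/ + /vl/ (/vl/ is the longest suffix that is a licit onset).
/e…e/ gap (V4→V5): /sfkr/; trying suffixes from longest down, /kr/ is the first permitted one, so coda /sf/ | onset /kr/.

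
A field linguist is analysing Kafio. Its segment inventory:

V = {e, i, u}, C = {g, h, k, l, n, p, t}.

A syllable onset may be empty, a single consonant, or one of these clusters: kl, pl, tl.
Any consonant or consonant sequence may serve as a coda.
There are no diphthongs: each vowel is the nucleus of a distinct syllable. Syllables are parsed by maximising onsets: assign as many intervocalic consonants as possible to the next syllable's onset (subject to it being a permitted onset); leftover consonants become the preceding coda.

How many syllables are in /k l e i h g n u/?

Nuclei (vowels): e, i, u → 3 syllables.

3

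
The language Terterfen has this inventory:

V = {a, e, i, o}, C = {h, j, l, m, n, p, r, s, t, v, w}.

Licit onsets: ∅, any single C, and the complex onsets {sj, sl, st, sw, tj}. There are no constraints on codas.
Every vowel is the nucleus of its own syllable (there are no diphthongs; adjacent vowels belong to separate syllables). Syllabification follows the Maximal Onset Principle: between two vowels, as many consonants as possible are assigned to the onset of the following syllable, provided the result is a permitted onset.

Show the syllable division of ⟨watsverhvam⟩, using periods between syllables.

The vowels are a, e, a — 3 nuclei, so 3 syllables.
σ1/σ2 boundary: /tsv/ splits as /ts/ + /v/ (/v/ is the longest suffix that is a licit onset).
σ2/σ3 boundary: /rhv/ splits as /rh/ + /v/ (/v/ is the longest suffix that is a licit onset).

wats.verh.vam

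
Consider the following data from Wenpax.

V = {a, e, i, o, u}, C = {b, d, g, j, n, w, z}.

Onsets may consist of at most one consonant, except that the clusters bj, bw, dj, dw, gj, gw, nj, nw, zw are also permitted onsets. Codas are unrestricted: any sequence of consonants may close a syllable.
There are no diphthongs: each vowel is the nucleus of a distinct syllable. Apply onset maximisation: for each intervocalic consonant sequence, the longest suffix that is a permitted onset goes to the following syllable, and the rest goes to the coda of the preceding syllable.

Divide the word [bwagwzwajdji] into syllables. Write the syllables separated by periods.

bwagw.zwaj.dji

Vowels present: a, a, i; each is a nucleus, giving 3 syllables.
σ1/σ2 boundary: /gwzw/; trying suffixes from longest down, /zw/ is the first permitted one, so coda /gw/ | onset /zw/.
σ2/σ3 boundary: cluster /jdj/ — the longest permitted-onset suffix is /dj/; onset = /dj/, preceding coda = /j/.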